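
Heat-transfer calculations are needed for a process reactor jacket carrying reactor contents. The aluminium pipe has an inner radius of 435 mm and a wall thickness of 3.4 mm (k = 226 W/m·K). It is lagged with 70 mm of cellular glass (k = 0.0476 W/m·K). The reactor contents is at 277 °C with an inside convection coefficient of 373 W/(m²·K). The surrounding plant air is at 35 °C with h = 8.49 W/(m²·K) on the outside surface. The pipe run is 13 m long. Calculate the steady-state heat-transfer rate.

Q ≈ 5900 W

For a radial system each layer contributes R = ln(r_out/r_in)/(2πkL); films add R = 1/(hA).
R_inner film = 1/(h_i·2πr₁L) = 1/(373×2π×0.435×13) = 7.545×10^-5 K/W
R_aluminium pipe wall = ln(438.4/435)/(2π×226×13) = 4.218×10^-7 K/W
R_cellular glass = ln(508.4/438.4)/(2π×0.0476×13) = 0.0381 K/W
R_outer film = 1/(h_o·2πr_oL) = 1/(8.49×2π×0.5084×13) = 0.002836 K/W
R_total = 0.04101 K/W
Q = ΔT/R_total = 242/0.04101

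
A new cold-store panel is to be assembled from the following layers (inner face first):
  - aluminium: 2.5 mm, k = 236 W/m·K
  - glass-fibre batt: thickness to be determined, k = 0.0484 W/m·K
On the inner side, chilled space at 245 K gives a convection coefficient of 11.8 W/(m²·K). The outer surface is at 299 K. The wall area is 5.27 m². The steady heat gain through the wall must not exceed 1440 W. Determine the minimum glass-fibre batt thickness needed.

L ≈ 5.46 mm

Thermal resistances in series:
R_inner film = 1/(h_i·A) = 1/(11.8×5.27) = 0.01608 K/W
R_aluminium = L/(kA) = 0.0025/(236×5.27) = 2.01×10^-6 K/W
Sum of the known resistances R_other = 0.01608 K/W
Required total resistance R_tot = ΔT/Q_allow = 54/1440 = 0.0375 K/W
R_glass-fibre batt = R_tot − R_other = 0.02142 K/W
L = R·k·A = 0.02142×0.0484×5.27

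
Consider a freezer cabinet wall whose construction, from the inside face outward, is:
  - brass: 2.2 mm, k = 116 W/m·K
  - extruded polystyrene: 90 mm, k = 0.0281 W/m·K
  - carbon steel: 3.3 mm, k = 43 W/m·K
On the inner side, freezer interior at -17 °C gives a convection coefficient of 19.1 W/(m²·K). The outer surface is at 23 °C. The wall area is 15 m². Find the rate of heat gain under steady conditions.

Q ≈ 184 W

Thermal resistances in series:
R_inner film = 1/(h_i·A) = 1/(19.1×15) = 0.00349 K/W
R_brass = L/(kA) = 0.0022/(116×15) = 1.264×10^-6 K/W
R_extruded polystyrene = L/(kA) = 0.09/(0.0281×15) = 0.2135 K/W
R_carbon steel = L/(kA) = 0.0033/(43×15) = 5.116×10^-6 K/W
R_total = 0.217 K/W
Q = ΔT / R_total = 40 / 0.217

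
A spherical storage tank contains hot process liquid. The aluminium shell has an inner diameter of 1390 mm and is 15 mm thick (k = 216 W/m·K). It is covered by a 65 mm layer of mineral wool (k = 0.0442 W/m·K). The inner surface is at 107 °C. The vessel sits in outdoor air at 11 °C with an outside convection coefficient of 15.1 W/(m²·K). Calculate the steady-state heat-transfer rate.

Radial (spherical) resistances in series:
R_aluminium shell = (1/0.695 − 1/0.71)/(4π×216) = 1.12×10^-5 K/W
R_mineral wool = (1/0.71 − 1/0.775)/(4π×0.0442) = 0.2127 K/W
R_outer film = 1/(h·4πr_o²) = 1/(15.1×4π×0.775²) = 0.008774 K/W
R_total = 0.2215 K/W
Q = ΔT/R_total = 96/0.2215

Q ≈ 433 W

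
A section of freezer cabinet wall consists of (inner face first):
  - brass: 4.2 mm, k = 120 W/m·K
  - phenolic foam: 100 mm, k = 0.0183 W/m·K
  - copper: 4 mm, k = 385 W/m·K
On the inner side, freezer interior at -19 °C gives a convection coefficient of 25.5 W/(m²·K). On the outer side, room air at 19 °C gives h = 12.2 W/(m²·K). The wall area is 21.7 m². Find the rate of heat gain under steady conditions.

Q ≈ 148 W

Using the resistance-network approach (series):
R_inner film = 1/(h_i·A) = 1/(25.5×21.7) = 0.001807 K/W
R_brass = L/(kA) = 0.0042/(120×21.7) = 1.613×10^-6 K/W
R_phenolic foam = L/(kA) = 0.1/(0.0183×21.7) = 0.2518 K/W
R_copper = L/(kA) = 0.004/(385×21.7) = 4.788×10^-7 K/W
R_outer film = 1/(h_o·A) = 1/(12.2×21.7) = 0.003777 K/W
R_total = 0.2574 K/W
Q = ΔT / R_total = 38 / 0.2574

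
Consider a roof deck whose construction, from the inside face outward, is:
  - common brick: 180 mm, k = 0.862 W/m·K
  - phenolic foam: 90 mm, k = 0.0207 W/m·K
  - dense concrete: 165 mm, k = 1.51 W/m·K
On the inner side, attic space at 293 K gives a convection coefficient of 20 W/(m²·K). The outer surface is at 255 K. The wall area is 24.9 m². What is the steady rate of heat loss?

Q ≈ 201 W

Model the wall as resistances in series:
R_inner film = 1/(h_i·A) = 1/(20×24.9) = 0.002008 K/W
R_common brick = L/(kA) = 0.18/(0.862×24.9) = 0.008386 K/W
R_phenolic foam = L/(kA) = 0.09/(0.0207×24.9) = 0.1746 K/W
R_dense concrete = L/(kA) = 0.165/(1.51×24.9) = 0.004388 K/W
R_total = 0.1894 K/W
Q = ΔT / R_total = 38 / 0.1894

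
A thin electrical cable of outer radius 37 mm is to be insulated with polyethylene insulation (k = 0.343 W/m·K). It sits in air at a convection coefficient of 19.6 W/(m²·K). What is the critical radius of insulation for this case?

r_cr ≈ 17.5 mm

For a cylinder r_cr = k/h = 0.343/19.6
r_cr = 17.5 mm; since the bare radius (37 mm) is above r_cr, any added insulation will reduce heat loss.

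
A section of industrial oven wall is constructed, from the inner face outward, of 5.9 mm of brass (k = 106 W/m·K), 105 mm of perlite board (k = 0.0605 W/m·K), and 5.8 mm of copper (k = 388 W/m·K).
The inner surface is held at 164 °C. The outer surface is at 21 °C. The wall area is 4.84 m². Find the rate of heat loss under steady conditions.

Q ≈ 399 W

Model the wall as resistances in series:
R_brass = L/(kA) = 0.0059/(106×4.84) = 1.15×10^-5 K/W
R_perlite board = L/(kA) = 0.105/(0.0605×4.84) = 0.3586 K/W
R_copper = L/(kA) = 0.0058/(388×4.84) = 3.089×10^-6 K/W
R_total = 0.3586 K/W
Q = ΔT / R_total = 143 / 0.3586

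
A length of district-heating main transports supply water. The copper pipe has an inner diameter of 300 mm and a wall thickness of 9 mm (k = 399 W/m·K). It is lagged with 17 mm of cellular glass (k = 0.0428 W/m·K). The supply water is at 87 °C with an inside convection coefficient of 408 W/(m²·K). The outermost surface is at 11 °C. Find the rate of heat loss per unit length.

Per-layer cylindrical resistances, series-summed:
R_inner film = 1/(h_i·2πr₁L) = 1/(408×2π×0.15×1) = 0.002601 K/W
R_copper pipe wall = ln(159/150)/(2π×399×1) = 2.324×10^-5 K/W
R_cellular glass = ln(176/159)/(2π×0.0428×1) = 0.3777 K/W
R_total = 0.3804 K/W
Q = ΔT/R_total = 76/0.3804

q′ ≈ 200 W/m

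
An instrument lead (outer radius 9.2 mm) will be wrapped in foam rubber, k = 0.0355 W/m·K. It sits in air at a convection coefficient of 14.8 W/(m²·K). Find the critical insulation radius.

r_cr ≈ 2.4 mm

For a cylinder r_cr = k/h = 0.0355/14.8
r_cr = 2.4 mm; since the bare radius (9.2 mm) is above r_cr, any added insulation will reduce heat loss.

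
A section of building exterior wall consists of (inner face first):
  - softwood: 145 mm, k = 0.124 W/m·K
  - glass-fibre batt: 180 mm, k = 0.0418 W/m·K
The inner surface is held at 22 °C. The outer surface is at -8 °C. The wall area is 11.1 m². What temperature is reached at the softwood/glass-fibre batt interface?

Model the wall as resistances in series:
R_softwood = L/(kA) = 0.145/(0.124×11.1) = 0.1053 K/W
R_glass-fibre batt = L/(kA) = 0.18/(0.0418×11.1) = 0.3879 K/W
R_total = 0.4933 K/W;  Q = ΔT/R_total = 30/0.4933 = 60.82 W
T_interface = T_inner − Q·ΣR(inner→interface) = 22 − 60.8×0.1053

T ≈ 15.6 °C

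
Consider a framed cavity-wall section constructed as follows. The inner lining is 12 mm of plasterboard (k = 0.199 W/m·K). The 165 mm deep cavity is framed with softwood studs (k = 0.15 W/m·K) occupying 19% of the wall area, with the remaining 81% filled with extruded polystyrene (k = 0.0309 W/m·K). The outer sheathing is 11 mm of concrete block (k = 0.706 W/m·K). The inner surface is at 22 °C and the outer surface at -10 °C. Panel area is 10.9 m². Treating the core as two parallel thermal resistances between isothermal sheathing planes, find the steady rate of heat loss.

Sheathing layers in series; stud and cavity paths in parallel between them.
R_inner = 0.012/(0.199×10.9) = 0.005532 K/W
R_stud  = 0.165/(0.15×0.19×10.9) = 0.5311 K/W
R_cav   = 0.165/(0.0309×0.81×10.9) = 0.6048 K/W
1/R_core = 1/R_stud + 1/R_cav → R_core = 0.2828 K/W
R_outer = 0.011/(0.706×10.9) = 0.001429 K/W
R_total = 0.2898 K/W
Q = ΔT/R_total = 32/0.2898

Q ≈ 110 W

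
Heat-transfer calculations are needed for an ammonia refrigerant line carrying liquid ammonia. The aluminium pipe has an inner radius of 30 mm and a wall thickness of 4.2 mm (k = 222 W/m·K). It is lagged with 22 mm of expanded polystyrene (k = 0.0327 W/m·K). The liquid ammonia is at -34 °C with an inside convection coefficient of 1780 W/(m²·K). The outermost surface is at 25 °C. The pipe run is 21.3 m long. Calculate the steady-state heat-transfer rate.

Q ≈ 519 W

Cylindrical conduction, so R = ln(r₂/r₁)/(2πkL) per layer, in series:
R_inner film = 1/(h_i·2πr₁L) = 1/(1780×2π×0.03×21.3) = 1.399×10^-4 K/W
R_aluminium pipe wall = ln(34.2/30)/(2π×222×21.3) = 4.41×10^-6 K/W
R_expanded polystyrene = ln(56.2/34.2)/(2π×0.0327×21.3) = 0.1135 K/W
R_total = 0.1136 K/W
Q = ΔT/R_total = 59/0.1136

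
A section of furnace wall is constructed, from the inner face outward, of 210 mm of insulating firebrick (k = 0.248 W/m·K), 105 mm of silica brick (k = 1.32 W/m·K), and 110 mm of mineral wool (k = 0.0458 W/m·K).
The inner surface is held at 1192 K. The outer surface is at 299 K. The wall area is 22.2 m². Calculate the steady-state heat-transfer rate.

Thermal resistances in series:
R_insulating firebrick = L/(kA) = 0.21/(0.248×22.2) = 0.03814 K/W
R_silica brick = L/(kA) = 0.105/(1.32×22.2) = 0.003583 K/W
R_mineral wool = L/(kA) = 0.11/(0.0458×22.2) = 0.1082 K/W
R_total = 0.1499 K/W
Q = ΔT / R_total = 893 / 0.1499

Q ≈ 5960 W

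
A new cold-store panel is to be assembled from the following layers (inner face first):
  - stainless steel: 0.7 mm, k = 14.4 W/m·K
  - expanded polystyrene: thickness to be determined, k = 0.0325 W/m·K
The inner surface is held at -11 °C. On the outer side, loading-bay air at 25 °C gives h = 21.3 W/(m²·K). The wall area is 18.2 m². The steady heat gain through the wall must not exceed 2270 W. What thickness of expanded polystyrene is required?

Model the wall as resistances in series:
R_stainless steel = L/(kA) = 0.0007/(14.4×18.2) = 2.671×10^-6 K/W
R_outer film = 1/(h_o·A) = 1/(21.3×18.2) = 0.00258 K/W
Sum of the known resistances R_other = 0.002582 K/W
Required total resistance R_tot = ΔT/Q_allow = 36/2270 = 0.01586 K/W
R_expanded polystyrene = R_tot − R_other = 0.01328 K/W
L = R·k·A = 0.01328×0.0325×18.2

L ≈ 7.85 mm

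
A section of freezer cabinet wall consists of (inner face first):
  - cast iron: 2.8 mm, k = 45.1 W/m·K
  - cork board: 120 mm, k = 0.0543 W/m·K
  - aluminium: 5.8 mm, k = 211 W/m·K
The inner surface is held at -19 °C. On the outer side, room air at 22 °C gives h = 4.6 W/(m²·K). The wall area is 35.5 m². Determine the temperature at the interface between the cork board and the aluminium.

T ≈ 18.3 °C

Model the wall as resistances in series:
R_cast iron = L/(kA) = 0.0028/(45.1×35.5) = 1.749×10^-6 K/W
R_cork board = L/(kA) = 0.12/(0.0543×35.5) = 0.06225 K/W
R_aluminium = L/(kA) = 0.0058/(211×35.5) = 7.743×10^-7 K/W
R_outer film = 1/(h_o·A) = 1/(4.6×35.5) = 0.006124 K/W
R_total = 0.06838 K/W;  Q = ΔT/R_total = 41/0.06838 = 599.6 W
T_interface = T_inner + Q·ΣR(inner→interface) = -19 + 600×0.06225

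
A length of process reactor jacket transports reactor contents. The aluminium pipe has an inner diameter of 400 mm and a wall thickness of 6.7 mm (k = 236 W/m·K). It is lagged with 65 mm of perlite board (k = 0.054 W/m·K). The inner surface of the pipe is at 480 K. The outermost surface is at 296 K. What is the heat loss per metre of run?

q′ ≈ 228 W/m

Radial resistances (cylindrical: R_cond = ln(r_o/r_i)/(2πkL), R_conv = 1/(h·2πrL)):
R_aluminium pipe wall = ln(206.7/200)/(2π×236×1) = 2.222×10^-5 K/W
R_perlite board = ln(271.7/206.7)/(2π×0.054×1) = 0.8059 K/W
R_total = 0.8059 K/W
Q = ΔT/R_total = 184/0.8059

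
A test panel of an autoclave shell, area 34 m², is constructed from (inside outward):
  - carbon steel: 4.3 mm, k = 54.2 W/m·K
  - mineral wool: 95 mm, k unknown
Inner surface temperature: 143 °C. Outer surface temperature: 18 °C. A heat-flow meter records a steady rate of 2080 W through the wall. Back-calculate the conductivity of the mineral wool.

Model the wall as resistances in series:
R_carbon steel = L/(kA) = 0.0043/(54.2×34) = 2.333×10^-6 K/W
Sum of known resistances R_other = 2.333×10^-6 K/W
Total R = ΔT/Q = 125/2080 = 0.0601 K/W
R_mineral wool = R_total − R_other = 0.06009 K/W
k = L/(R·A) = 0.095/(0.06009×34)

k ≈ 0.0465 W/(m·K)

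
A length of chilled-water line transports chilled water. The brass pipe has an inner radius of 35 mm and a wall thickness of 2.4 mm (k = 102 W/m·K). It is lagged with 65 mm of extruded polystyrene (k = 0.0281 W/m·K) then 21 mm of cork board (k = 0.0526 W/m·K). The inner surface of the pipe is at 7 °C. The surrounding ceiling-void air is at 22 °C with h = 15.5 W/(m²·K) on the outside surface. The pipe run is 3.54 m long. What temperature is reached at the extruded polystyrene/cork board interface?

Per-layer cylindrical resistances, series-summed:
R_brass pipe wall = ln(37.4/35)/(2π×102×3.54) = 2.923×10^-5 K/W
R_extruded polystyrene = ln(102.4/37.4)/(2π×0.0281×3.54) = 1.612 K/W
R_cork board = ln(123.4/102.4)/(2π×0.0526×3.54) = 0.1594 K/W
R_outer film = 1/(h_o·2πr_oL) = 1/(15.5×2π×0.1234×3.54) = 0.02351 K/W
R_total = 1.794 K/W
Q = ΔT/R_total = 15/1.794
Q = 8.36 W
T_interface = T_inner + Q·ΣR(inner→interface) = 7 + 8.36×1.612

T ≈ 20.5 °C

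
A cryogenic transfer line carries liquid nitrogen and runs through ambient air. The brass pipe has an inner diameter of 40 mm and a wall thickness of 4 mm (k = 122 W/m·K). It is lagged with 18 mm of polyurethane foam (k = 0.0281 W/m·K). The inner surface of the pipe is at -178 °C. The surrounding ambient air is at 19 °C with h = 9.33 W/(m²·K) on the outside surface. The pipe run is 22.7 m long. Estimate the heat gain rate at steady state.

Q ≈ 1250 W

For a radial system each layer contributes R = ln(r_out/r_in)/(2πkL); films add R = 1/(hA).
R_brass pipe wall = ln(24/20)/(2π×122×22.7) = 1.048×10^-5 K/W
R_polyurethane foam = ln(42/24)/(2π×0.0281×22.7) = 0.1396 K/W
R_outer film = 1/(h_o·2πr_oL) = 1/(9.33×2π×0.042×22.7) = 0.01789 K/W
R_total = 0.1575 K/W
Q = ΔT/R_total = 197/0.1575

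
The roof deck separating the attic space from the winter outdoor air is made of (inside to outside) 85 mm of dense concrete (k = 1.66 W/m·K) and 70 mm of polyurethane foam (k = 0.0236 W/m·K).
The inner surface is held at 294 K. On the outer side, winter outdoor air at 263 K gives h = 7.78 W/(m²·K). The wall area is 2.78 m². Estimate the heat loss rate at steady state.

Q ≈ 27.4 W

Thermal resistances in series:
R_dense concrete = L/(kA) = 0.085/(1.66×2.78) = 0.01842 K/W
R_polyurethane foam = L/(kA) = 0.07/(0.0236×2.78) = 1.067 K/W
R_outer film = 1/(h_o·A) = 1/(7.78×2.78) = 0.04624 K/W
R_total = 1.132 K/W
Q = ΔT / R_total = 31 / 1.132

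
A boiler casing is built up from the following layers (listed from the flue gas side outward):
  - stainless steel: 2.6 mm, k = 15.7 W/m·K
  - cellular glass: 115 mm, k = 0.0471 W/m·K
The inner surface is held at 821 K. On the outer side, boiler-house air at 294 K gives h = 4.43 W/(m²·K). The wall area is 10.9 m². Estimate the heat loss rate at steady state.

Q ≈ 2150 W

Model the wall as resistances in series:
R_stainless steel = L/(kA) = 0.0026/(15.7×10.9) = 1.519×10^-5 K/W
R_cellular glass = L/(kA) = 0.115/(0.0471×10.9) = 0.224 K/W
R_outer film = 1/(h_o·A) = 1/(4.43×10.9) = 0.02071 K/W
R_total = 0.2447 K/W
Q = ΔT / R_total = 527 / 0.2447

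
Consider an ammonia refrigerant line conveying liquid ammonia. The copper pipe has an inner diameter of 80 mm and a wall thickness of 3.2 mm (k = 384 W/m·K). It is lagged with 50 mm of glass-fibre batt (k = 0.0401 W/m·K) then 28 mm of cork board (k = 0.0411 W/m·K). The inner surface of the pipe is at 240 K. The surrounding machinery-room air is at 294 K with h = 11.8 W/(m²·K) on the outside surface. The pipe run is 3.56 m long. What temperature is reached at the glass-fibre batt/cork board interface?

T ≈ 279 K

Radial resistances (cylindrical: R_cond = ln(r_o/r_i)/(2πkL), R_conv = 1/(h·2πrL)):
R_copper pipe wall = ln(43.2/40)/(2π×384×3.56) = 8.96×10^-6 K/W
R_glass-fibre batt = ln(93.2/43.2)/(2π×0.0401×3.56) = 0.8572 K/W
R_cork board = ln(121.2/93.2)/(2π×0.0411×3.56) = 0.2857 K/W
R_outer film = 1/(h_o·2πr_oL) = 1/(11.8×2π×0.1212×3.56) = 0.03126 K/W
R_total = 1.174 K/W
Q = ΔT/R_total = 54/1.174
Q = 46 W
T_interface = T_inner + Q·ΣR(inner→interface) = 240 + 46×0.8572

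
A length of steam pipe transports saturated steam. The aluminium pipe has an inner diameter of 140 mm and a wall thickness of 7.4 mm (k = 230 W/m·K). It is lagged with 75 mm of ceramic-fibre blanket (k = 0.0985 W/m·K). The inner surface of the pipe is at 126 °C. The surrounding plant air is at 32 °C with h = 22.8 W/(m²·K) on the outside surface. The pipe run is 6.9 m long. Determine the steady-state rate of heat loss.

Q ≈ 569 W

Per-layer cylindrical resistances, series-summed:
R_aluminium pipe wall = ln(77.4/70)/(2π×230×6.9) = 1.008×10^-5 K/W
R_ceramic-fibre blanket = ln(152.4/77.4)/(2π×0.0985×6.9) = 0.1587 K/W
R_outer film = 1/(h_o·2πr_oL) = 1/(22.8×2π×0.1524×6.9) = 0.006638 K/W
R_total = 0.1653 K/W
Q = ΔT/R_total = 94/0.1653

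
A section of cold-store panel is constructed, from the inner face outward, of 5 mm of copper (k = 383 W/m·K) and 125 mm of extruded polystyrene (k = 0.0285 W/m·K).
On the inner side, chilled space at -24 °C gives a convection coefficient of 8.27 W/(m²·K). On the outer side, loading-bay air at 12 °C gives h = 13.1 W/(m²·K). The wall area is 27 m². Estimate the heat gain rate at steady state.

Q ≈ 212 W

Using the resistance-network approach (series):
R_inner film = 1/(h_i·A) = 1/(8.27×27) = 0.004478 K/W
R_copper = L/(kA) = 0.005/(383×27) = 4.835×10^-7 K/W
R_extruded polystyrene = L/(kA) = 0.125/(0.0285×27) = 0.1624 K/W
R_outer film = 1/(h_o·A) = 1/(13.1×27) = 0.002827 K/W
R_total = 0.1697 K/W
Q = ΔT / R_total = 36 / 0.1697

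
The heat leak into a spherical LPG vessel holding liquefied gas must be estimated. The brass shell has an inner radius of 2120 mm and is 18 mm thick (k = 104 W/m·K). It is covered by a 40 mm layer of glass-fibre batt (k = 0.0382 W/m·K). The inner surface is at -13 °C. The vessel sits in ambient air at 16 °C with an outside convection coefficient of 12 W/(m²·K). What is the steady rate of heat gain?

For a spherical shell R = (1/r₁ − 1/r₂)/(4πk); film R = 1/(h·4πr²). In series:
R_brass shell = (1/2.12 − 1/2.138)/(4π×104) = 3.039×10^-6 K/W
R_glass-fibre batt = (1/2.138 − 1/2.178)/(4π×0.0382) = 0.01789 K/W
R_outer film = 1/(h·4πr_o²) = 1/(12×4π×2.178²) = 0.001398 K/W
R_total = 0.0193 K/W
Q = ΔT/R_total = 29/0.0193

Q ≈ 1500 W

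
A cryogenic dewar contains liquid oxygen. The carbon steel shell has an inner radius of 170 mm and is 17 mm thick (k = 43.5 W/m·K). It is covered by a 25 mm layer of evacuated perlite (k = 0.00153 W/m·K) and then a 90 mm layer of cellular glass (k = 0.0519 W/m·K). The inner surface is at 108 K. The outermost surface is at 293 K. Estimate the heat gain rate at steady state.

Each spherical layer contributes R = (1/r_i − 1/r_o)/(4πk):
R_carbon steel shell = (1/0.17 − 1/0.187)/(4π×43.5) = 9.783×10^-4 K/W
R_evacuated perlite = (1/0.187 − 1/0.212)/(4π×0.00153) = 32.8 K/W
R_cellular glass = (1/0.212 − 1/0.302)/(4π×0.0519) = 2.155 K/W
R_total = 34.96 K/W
Q = ΔT/R_total = 185/34.96

Q ≈ 5.29 W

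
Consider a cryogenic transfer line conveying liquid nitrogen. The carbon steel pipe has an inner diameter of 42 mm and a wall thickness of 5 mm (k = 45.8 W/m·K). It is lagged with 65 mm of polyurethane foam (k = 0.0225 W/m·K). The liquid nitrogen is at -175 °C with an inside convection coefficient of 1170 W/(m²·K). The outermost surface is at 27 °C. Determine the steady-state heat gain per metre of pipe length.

q′ ≈ 22.8 W/m

For a radial system each layer contributes R = ln(r_out/r_in)/(2πkL); films add R = 1/(hA).
R_inner film = 1/(h_i·2πr₁L) = 1/(1170×2π×0.021×1) = 0.006478 K/W
R_carbon steel pipe wall = ln(26/21)/(2π×45.8×1) = 7.422×10^-4 K/W
R_polyurethane foam = ln(91/26)/(2π×0.0225×1) = 8.861 K/W
R_total = 8.869 K/W
Q = ΔT/R_total = 202/8.869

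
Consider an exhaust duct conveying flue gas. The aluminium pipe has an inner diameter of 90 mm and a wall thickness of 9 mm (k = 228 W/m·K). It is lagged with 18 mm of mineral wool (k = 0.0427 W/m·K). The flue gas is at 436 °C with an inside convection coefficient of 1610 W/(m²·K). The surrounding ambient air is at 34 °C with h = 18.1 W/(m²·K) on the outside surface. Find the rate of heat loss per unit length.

Cylindrical conduction, so R = ln(r₂/r₁)/(2πkL) per layer, in series:
R_inner film = 1/(h_i·2πr₁L) = 1/(1610×2π×0.045×1) = 0.002197 K/W
R_aluminium pipe wall = ln(54/45)/(2π×228×1) = 1.273×10^-4 K/W
R_mineral wool = ln(72/54)/(2π×0.0427×1) = 1.072 K/W
R_outer film = 1/(h_o·2πr_oL) = 1/(18.1×2π×0.072×1) = 0.1221 K/W
R_total = 1.197 K/W
Q = ΔT/R_total = 402/1.197

q′ ≈ 336 W/m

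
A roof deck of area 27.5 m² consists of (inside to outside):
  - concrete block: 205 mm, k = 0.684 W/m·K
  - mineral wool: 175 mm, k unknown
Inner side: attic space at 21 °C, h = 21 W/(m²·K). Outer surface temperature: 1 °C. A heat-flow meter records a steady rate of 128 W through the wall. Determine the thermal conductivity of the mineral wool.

Model the wall as resistances in series:
R_inner film = 1/(h_i·A) = 1/(21×27.5) = 0.001732 K/W
R_concrete block = L/(kA) = 0.205/(0.684×27.5) = 0.0109 K/W
Sum of known resistances R_other = 0.01263 K/W
Total R = ΔT/Q = 20/128 = 0.1562 K/W
R_mineral wool = R_total − R_other = 0.1436 K/W
k = L/(R·A) = 0.175/(0.1436×27.5)

k ≈ 0.0443 W/(m·K)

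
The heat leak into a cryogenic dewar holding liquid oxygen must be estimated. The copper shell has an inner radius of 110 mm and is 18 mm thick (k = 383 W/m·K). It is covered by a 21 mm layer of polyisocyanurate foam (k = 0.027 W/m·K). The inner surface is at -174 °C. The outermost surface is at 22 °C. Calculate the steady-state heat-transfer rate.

For a spherical shell R = (1/r₁ − 1/r₂)/(4πk); film R = 1/(h·4πr²). In series:
R_copper shell = (1/0.11 − 1/0.128)/(4π×383) = 2.656×10^-4 K/W
R_polyisocyanurate foam = (1/0.128 − 1/0.149)/(4π×0.027) = 3.245 K/W
R_total = 3.246 K/W
Q = ΔT/R_total = 196/3.246

Q ≈ 60.4 W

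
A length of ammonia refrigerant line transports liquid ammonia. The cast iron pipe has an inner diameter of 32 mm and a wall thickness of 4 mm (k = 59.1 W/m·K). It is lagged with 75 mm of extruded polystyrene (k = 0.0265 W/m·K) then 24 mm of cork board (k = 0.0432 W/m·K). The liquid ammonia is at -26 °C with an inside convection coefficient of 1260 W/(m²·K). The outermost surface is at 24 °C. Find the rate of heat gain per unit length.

q′ ≈ 4.9 W/m

Radial resistances (cylindrical: R_cond = ln(r_o/r_i)/(2πkL), R_conv = 1/(h·2πrL)):
R_inner film = 1/(h_i·2πr₁L) = 1/(1260×2π×0.016×1) = 0.007895 K/W
R_cast iron pipe wall = ln(20/16)/(2π×59.1×1) = 6.009×10^-4 K/W
R_extruded polystyrene = ln(95/20)/(2π×0.0265×1) = 9.358 K/W
R_cork board = ln(119/95)/(2π×0.0432×1) = 0.8298 K/W
R_total = 10.2 K/W
Q = ΔT/R_total = 50/10.2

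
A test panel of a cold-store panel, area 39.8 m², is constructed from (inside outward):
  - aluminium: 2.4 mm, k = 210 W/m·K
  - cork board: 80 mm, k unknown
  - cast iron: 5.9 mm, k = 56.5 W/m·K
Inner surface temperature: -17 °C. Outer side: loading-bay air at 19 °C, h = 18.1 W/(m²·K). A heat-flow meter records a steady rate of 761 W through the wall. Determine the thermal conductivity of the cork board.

Using the resistance-network approach (series):
R_aluminium = L/(kA) = 0.0024/(210×39.8) = 2.872×10^-7 K/W
R_cast iron = L/(kA) = 0.0059/(56.5×39.8) = 2.624×10^-6 K/W
R_outer film = 1/(h_o·A) = 1/(18.1×39.8) = 0.001388 K/W
Sum of known resistances R_other = 0.001391 K/W
Total R = ΔT/Q = 36/761 = 0.04731 K/W
R_cork board = R_total − R_other = 0.04592 K/W
k = L/(R·A) = 0.08/(0.04592×39.8)

k ≈ 0.0438 W/(m·K)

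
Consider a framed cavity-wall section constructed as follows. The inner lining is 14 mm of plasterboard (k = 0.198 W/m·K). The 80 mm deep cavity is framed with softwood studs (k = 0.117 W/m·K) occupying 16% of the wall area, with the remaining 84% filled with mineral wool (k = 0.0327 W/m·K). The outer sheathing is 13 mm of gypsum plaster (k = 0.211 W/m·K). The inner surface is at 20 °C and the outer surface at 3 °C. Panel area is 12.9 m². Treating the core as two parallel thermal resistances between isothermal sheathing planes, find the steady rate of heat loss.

Sheathing layers in series; stud and cavity paths in parallel between them.
R_inner = 0.014/(0.198×12.9) = 0.005481 K/W
R_stud  = 0.08/(0.117×0.16×12.9) = 0.3313 K/W
R_cav   = 0.08/(0.0327×0.84×12.9) = 0.2258 K/W
1/R_core = 1/R_stud + 1/R_cav → R_core = 0.1343 K/W
R_outer = 0.013/(0.211×12.9) = 0.004776 K/W
R_total = 0.1445 K/W
Q = ΔT/R_total = 17/0.1445

Q ≈ 118 W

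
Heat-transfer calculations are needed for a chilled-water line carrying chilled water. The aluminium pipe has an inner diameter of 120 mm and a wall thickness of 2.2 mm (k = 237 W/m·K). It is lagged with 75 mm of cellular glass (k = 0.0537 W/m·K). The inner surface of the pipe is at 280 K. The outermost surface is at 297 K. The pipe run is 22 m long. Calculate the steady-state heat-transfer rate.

Q ≈ 160 W

For a radial system each layer contributes R = ln(r_out/r_in)/(2πkL); films add R = 1/(hA).
R_aluminium pipe wall = ln(62.2/60)/(2π×237×22) = 1.099×10^-6 K/W
R_cellular glass = ln(137.2/62.2)/(2π×0.0537×22) = 0.1066 K/W
R_total = 0.1066 K/W
Q = ΔT/R_total = 17/0.1066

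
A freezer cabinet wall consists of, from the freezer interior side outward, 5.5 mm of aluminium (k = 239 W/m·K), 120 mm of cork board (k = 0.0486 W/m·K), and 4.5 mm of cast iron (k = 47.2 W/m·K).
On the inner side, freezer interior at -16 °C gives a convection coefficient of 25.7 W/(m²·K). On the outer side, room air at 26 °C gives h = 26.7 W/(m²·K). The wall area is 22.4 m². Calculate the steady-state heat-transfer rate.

Q ≈ 370 W

Using the resistance-network approach (series):
R_inner film = 1/(h_i·A) = 1/(25.7×22.4) = 0.001737 K/W
R_aluminium = L/(kA) = 0.0055/(239×22.4) = 1.027×10^-6 K/W
R_cork board = L/(kA) = 0.12/(0.0486×22.4) = 0.1102 K/W
R_cast iron = L/(kA) = 0.0045/(47.2×22.4) = 4.256×10^-6 K/W
R_outer film = 1/(h_o·A) = 1/(26.7×22.4) = 0.001672 K/W
R_total = 0.1136 K/W
Q = ΔT / R_total = 42 / 0.1136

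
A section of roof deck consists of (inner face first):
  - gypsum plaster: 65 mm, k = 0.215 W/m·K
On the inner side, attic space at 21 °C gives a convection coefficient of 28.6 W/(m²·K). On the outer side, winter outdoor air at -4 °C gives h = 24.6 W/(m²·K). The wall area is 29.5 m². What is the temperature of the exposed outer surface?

T ≈ -1.31 °C

Treating each layer as a thermal resistance in series:
R_inner film = 1/(h_i·A) = 1/(28.6×29.5) = 0.001185 K/W
R_gypsum plaster = L/(kA) = 0.065/(0.215×29.5) = 0.01025 K/W
R_outer film = 1/(h_o·A) = 1/(24.6×29.5) = 0.001378 K/W
R_total = 0.01281 K/W;  Q = ΔT/R_total = 25/0.01281 = 1951 W
T_interface = T_inner − Q·ΣR(inner→interface) = 21 − 1950×0.01143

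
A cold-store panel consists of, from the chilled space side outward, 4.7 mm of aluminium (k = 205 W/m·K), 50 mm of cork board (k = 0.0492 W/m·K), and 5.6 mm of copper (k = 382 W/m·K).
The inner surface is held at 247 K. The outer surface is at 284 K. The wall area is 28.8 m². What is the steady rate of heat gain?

Model the wall as resistances in series:
R_aluminium = L/(kA) = 0.0047/(205×28.8) = 7.961×10^-7 K/W
R_cork board = L/(kA) = 0.05/(0.0492×28.8) = 0.03529 K/W
R_copper = L/(kA) = 0.0056/(382×28.8) = 5.09×10^-7 K/W
R_total = 0.03529 K/W
Q = ΔT / R_total = 37 / 0.03529

Q ≈ 1050 W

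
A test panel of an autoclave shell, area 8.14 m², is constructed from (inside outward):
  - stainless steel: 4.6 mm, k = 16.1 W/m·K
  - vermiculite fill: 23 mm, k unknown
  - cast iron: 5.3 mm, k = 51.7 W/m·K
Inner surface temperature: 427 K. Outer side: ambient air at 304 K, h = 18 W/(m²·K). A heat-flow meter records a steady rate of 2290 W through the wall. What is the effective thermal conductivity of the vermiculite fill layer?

Model the wall as resistances in series:
R_stainless steel = L/(kA) = 0.0046/(16.1×8.14) = 3.51×10^-5 K/W
R_cast iron = L/(kA) = 0.0053/(51.7×8.14) = 1.259×10^-5 K/W
R_outer film = 1/(h_o·A) = 1/(18×8.14) = 0.006825 K/W
Sum of known resistances R_other = 0.006873 K/W
Total R = ΔT/Q = 123/2290 = 0.05371 K/W
R_vermiculite fill = R_total − R_other = 0.04684 K/W
k = L/(R·A) = 0.023/(0.04684×8.14)

k ≈ 0.0603 W/(m·K)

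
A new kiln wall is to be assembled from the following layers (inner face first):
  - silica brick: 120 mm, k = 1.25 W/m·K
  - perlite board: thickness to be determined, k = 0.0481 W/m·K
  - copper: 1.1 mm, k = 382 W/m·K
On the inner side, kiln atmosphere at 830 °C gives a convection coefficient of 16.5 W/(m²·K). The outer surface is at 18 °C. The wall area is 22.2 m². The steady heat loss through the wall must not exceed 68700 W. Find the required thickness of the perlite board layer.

Treating each layer as a thermal resistance in series:
R_inner film = 1/(h_i·A) = 1/(16.5×22.2) = 0.00273 K/W
R_silica brick = L/(kA) = 0.12/(1.25×22.2) = 0.004324 K/W
R_copper = L/(kA) = 0.0011/(382×22.2) = 1.297×10^-7 K/W
Sum of the known resistances R_other = 0.007054 K/W
Required total resistance R_tot = ΔT/Q_allow = 812/68700 = 0.01182 K/W
R_perlite board = R_tot − R_other = 0.004765 K/W
L = R·k·A = 0.004765×0.0481×22.2

L ≈ 5.09 mm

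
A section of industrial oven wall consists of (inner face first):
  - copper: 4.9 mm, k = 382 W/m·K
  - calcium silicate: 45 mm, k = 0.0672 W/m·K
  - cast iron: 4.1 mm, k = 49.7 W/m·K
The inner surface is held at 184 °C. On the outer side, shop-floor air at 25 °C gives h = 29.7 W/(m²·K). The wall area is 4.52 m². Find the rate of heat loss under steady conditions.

Thermal resistances in series:
R_copper = L/(kA) = 0.0049/(382×4.52) = 2.838×10^-6 K/W
R_calcium silicate = L/(kA) = 0.045/(0.0672×4.52) = 0.1482 K/W
R_cast iron = L/(kA) = 0.0041/(49.7×4.52) = 1.825×10^-5 K/W
R_outer film = 1/(h_o·A) = 1/(29.7×4.52) = 0.007449 K/W
R_total = 0.1556 K/W
Q = ΔT / R_total = 159 / 0.1556

Q ≈ 1020 W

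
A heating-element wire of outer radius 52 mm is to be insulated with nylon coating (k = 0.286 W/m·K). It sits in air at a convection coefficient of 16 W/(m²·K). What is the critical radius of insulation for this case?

r_cr ≈ 17.9 mm

For a cylinder r_cr = k/h = 0.286/16
r_cr = 17.9 mm; since the bare radius (52 mm) is above r_cr, any added insulation will reduce heat loss.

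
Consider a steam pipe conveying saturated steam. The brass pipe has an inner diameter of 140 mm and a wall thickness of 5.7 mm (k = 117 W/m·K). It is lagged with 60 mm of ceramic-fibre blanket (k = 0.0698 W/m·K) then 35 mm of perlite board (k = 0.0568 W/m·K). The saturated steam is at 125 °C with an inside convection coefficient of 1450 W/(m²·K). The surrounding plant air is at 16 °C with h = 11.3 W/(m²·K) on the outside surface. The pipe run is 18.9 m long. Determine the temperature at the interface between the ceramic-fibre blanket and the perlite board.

T ≈ 54.4 °C

Treating each annulus and film as a series resistance:
R_inner film = 1/(h_i·2πr₁L) = 1/(1450×2π×0.07×18.9) = 8.296×10^-5 K/W
R_brass pipe wall = ln(75.7/70)/(2π×117×18.9) = 5.634×10^-6 K/W
R_ceramic-fibre blanket = ln(135.7/75.7)/(2π×0.0698×18.9) = 0.07042 K/W
R_perlite board = ln(170.7/135.7)/(2π×0.0568×18.9) = 0.03402 K/W
R_outer film = 1/(h_o·2πr_oL) = 1/(11.3×2π×0.1707×18.9) = 0.004366 K/W
R_total = 0.1089 K/W
Q = ΔT/R_total = 109/0.1089
Q = 1000 W
T_interface = T_inner − Q·ΣR(inner→interface) = 125 − 1000×0.0705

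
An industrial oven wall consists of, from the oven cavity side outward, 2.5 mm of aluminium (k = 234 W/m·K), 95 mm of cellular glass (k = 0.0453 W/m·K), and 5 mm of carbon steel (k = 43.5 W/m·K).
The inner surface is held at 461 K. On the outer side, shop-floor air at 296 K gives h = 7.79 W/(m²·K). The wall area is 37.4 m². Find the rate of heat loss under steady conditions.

Series thermal resistances:
R_aluminium = L/(kA) = 0.0025/(234×37.4) = 2.857×10^-7 K/W
R_cellular glass = L/(kA) = 0.095/(0.0453×37.4) = 0.05607 K/W
R_carbon steel = L/(kA) = 0.005/(43.5×37.4) = 3.073×10^-6 K/W
R_outer film = 1/(h_o·A) = 1/(7.79×37.4) = 0.003432 K/W
R_total = 0.05951 K/W
Q = ΔT / R_total = 165 / 0.05951

Q ≈ 2770 W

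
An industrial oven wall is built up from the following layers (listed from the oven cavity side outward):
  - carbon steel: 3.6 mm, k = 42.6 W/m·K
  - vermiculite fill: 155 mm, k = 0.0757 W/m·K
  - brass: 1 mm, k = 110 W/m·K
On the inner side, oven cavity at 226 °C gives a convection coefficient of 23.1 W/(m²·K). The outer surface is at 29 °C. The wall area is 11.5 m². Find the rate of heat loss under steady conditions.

Series thermal resistances:
R_inner film = 1/(h_i·A) = 1/(23.1×11.5) = 0.003764 K/W
R_carbon steel = L/(kA) = 0.0036/(42.6×11.5) = 7.348×10^-6 K/W
R_vermiculite fill = L/(kA) = 0.155/(0.0757×11.5) = 0.178 K/W
R_brass = L/(kA) = 0.001/(110×11.5) = 7.905×10^-7 K/W
R_total = 0.1818 K/W
Q = ΔT / R_total = 197 / 0.1818

Q ≈ 1080 W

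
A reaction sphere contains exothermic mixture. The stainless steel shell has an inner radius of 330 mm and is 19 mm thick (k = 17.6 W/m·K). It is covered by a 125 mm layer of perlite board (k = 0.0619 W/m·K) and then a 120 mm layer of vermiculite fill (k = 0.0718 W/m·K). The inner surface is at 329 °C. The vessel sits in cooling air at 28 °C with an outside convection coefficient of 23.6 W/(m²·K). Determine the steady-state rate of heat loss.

Q ≈ 207 W

Spherical conduction: R = (1/r_in − 1/r_out)/(4πk) per layer; series-sum.
R_stainless steel shell = (1/0.33 − 1/0.349)/(4π×17.6) = 7.459×10^-4 K/W
R_perlite board = (1/0.349 − 1/0.474)/(4π×0.0619) = 0.9714 K/W
R_vermiculite fill = (1/0.474 − 1/0.594)/(4π×0.0718) = 0.4724 K/W
R_outer film = 1/(h·4πr_o²) = 1/(23.6×4π×0.594²) = 0.009557 K/W
R_total = 1.454 K/W
Q = ΔT/R_total = 301/1.454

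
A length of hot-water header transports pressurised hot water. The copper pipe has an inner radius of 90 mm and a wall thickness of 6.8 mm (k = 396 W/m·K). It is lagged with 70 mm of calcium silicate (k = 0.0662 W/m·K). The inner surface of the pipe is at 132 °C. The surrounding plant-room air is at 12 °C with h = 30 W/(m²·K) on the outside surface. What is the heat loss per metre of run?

q′ ≈ 89.5 W/m

Treating each annulus and film as a series resistance:
R_copper pipe wall = ln(96.8/90)/(2π×396×1) = 2.927×10^-5 K/W
R_calcium silicate = ln(166.8/96.8)/(2π×0.0662×1) = 1.308 K/W
R_outer film = 1/(h_o·2πr_oL) = 1/(30×2π×0.1668×1) = 0.03181 K/W
R_total = 1.34 K/W
Q = ΔT/R_total = 120/1.34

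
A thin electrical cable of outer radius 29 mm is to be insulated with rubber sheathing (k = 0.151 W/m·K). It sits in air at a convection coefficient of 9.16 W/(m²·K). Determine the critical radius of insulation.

For a cylinder r_cr = k/h = 0.151/9.16
r_cr = 16.5 mm; since the bare radius (29 mm) is above r_cr, any added insulation will reduce heat loss.

r_cr ≈ 16.5 mm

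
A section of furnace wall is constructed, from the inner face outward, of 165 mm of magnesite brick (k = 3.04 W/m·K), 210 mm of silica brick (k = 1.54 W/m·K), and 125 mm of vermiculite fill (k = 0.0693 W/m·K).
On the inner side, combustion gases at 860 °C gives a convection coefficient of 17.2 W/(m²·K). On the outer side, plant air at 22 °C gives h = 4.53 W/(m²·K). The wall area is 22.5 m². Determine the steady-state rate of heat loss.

Q ≈ 8290 W

Using the resistance-network approach (series):
R_inner film = 1/(h_i·A) = 1/(17.2×22.5) = 0.002584 K/W
R_magnesite brick = L/(kA) = 0.165/(3.04×22.5) = 0.002412 K/W
R_silica brick = L/(kA) = 0.21/(1.54×22.5) = 0.006061 K/W
R_vermiculite fill = L/(kA) = 0.125/(0.0693×22.5) = 0.08017 K/W
R_outer film = 1/(h_o·A) = 1/(4.53×22.5) = 0.009811 K/W
R_total = 0.101 K/W
Q = ΔT / R_total = 838 / 0.101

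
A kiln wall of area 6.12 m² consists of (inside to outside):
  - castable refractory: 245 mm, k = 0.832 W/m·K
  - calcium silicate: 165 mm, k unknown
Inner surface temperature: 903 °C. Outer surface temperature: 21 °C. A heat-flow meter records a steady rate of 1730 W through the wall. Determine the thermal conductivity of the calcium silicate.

Treating each layer as a thermal resistance in series:
R_castable refractory = L/(kA) = 0.245/(0.832×6.12) = 0.04812 K/W
Sum of known resistances R_other = 0.04812 K/W
Total R = ΔT/Q = 882/1730 = 0.5098 K/W
R_calcium silicate = R_total − R_other = 0.4617 K/W
k = L/(R·A) = 0.165/(0.4617×6.12)

k ≈ 0.0584 W/(m·K)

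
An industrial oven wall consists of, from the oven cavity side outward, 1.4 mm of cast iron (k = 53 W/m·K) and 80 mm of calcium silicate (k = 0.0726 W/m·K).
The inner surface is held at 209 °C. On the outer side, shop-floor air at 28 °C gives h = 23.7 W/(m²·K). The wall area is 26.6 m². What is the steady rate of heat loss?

Q ≈ 4210 W

Treating each layer as a thermal resistance in series:
R_cast iron = L/(kA) = 0.0014/(53×26.6) = 9.93×10^-7 K/W
R_calcium silicate = L/(kA) = 0.08/(0.0726×26.6) = 0.04143 K/W
R_outer film = 1/(h_o·A) = 1/(23.7×26.6) = 0.001586 K/W
R_total = 0.04301 K/W
Q = ΔT / R_total = 181 / 0.04301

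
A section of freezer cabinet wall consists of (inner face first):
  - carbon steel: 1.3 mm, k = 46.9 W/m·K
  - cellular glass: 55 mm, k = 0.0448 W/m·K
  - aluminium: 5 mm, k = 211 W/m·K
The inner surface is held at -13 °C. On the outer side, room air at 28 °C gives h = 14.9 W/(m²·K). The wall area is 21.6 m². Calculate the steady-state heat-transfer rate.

Q ≈ 684 W

Thermal resistances in series:
R_carbon steel = L/(kA) = 0.0013/(46.9×21.6) = 1.283×10^-6 K/W
R_cellular glass = L/(kA) = 0.055/(0.0448×21.6) = 0.05684 K/W
R_aluminium = L/(kA) = 0.005/(211×21.6) = 1.097×10^-6 K/W
R_outer film = 1/(h_o·A) = 1/(14.9×21.6) = 0.003107 K/W
R_total = 0.05995 K/W
Q = ΔT / R_total = 41 / 0.05995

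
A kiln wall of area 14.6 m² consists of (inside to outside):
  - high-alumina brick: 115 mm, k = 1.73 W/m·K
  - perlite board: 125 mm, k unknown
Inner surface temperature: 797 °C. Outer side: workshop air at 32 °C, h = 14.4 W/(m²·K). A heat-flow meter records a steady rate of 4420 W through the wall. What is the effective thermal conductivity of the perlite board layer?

k ≈ 0.0523 W/(m·K)

Model the wall as resistances in series:
R_high-alumina brick = L/(kA) = 0.115/(1.73×14.6) = 0.004553 K/W
R_outer film = 1/(h_o·A) = 1/(14.4×14.6) = 0.004756 K/W
Sum of known resistances R_other = 0.009309 K/W
Total R = ΔT/Q = 765/4420 = 0.1731 K/W
R_perlite board = R_total − R_other = 0.1638 K/W
k = L/(R·A) = 0.125/(0.1638×14.6)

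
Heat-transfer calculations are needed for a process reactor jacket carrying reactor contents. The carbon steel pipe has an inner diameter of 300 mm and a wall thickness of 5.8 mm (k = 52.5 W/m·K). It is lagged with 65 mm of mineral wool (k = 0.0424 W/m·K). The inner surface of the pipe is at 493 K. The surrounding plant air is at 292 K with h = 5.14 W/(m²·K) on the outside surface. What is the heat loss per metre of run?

Cylindrical conduction, so R = ln(r₂/r₁)/(2πkL) per layer, in series:
R_carbon steel pipe wall = ln(155.8/150)/(2π×52.5×1) = 1.15×10^-4 K/W
R_mineral wool = ln(220.8/155.8)/(2π×0.0424×1) = 1.309 K/W
R_outer film = 1/(h_o·2πr_oL) = 1/(5.14×2π×0.2208×1) = 0.1402 K/W
R_total = 1.449 K/W
Q = ΔT/R_total = 201/1.449

q′ ≈ 139 W/m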